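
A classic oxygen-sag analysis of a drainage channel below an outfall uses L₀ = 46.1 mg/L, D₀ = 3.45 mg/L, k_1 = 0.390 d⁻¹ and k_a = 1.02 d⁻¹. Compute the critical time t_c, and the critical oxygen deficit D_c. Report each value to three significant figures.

t_c ≈ 1.32 d; D_c ≈ 10.5 mg/L

t_c = [1/(k_a−k_1)] ln[(k_a/k_1)(1 − D₀(k_a−k_1)/(k_1 L₀))]
= [1/(1.02−0.390)] ln[(1.02/0.390)(1 − 3.45×0.6300/(0.390×46.1))]
= (1/0.6300) ln[2.615 × 0.8791] = 1.587 × ln(2.299) = 1.587 × 0.8326 = 1.322 d.
L(t_c) = L₀ e^(−k_1 t_c) = 46.1 × 0.5973 = 27.53 mg/L, and at the critical point k_a D_c = k_1 L, so D_c = (0.390/1.02) × 27.53 = 10.53 mg/L.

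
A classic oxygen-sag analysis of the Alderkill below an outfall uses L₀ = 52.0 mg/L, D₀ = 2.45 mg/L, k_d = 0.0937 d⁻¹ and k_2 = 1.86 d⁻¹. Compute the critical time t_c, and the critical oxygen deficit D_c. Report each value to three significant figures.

With k_2/k_d = 19.85 and 1 − D₀(k_2−k_d)/(k_d L₀) = 0.1118,
t_c = ln(19.85 × 0.1118) / (1.86 − 0.0937) = ln(2.220) / 1.766 = 0.7976/1.766 = 0.4516 d.
D_c = (k_d/k_2) L₀ e^(−k_d t_c) = (0.0937/1.86) × 52.0 × e^(−0.0937×0.4516) = 0.05038 × 52.0 × 0.9586 = 2.511 mg/L.

t_c ≈ 0.452 d; D_c ≈ 2.51 mg/L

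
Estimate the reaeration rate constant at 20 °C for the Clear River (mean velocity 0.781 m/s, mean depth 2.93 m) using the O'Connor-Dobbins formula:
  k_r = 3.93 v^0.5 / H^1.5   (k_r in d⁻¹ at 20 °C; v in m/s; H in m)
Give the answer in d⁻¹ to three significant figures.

k_r = 3.93 × 0.781^0.5 / 2.93^1.5 = 3.93 × 0.8837 / 5.015 = 0.6925 d⁻¹.

k_r ≈ 0.692 d⁻¹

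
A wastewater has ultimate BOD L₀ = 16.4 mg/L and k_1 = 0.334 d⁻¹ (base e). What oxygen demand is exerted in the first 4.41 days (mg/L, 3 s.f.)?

y ≈ 12.6 mg/L

y_t = L₀(1 − e^(−k_1 t)) = 16.4 × (1 − e^(−0.334×4.41))
= 16.4 × (1 − 0.2293) = 16.4 × 0.7707 = 12.64 mg/L.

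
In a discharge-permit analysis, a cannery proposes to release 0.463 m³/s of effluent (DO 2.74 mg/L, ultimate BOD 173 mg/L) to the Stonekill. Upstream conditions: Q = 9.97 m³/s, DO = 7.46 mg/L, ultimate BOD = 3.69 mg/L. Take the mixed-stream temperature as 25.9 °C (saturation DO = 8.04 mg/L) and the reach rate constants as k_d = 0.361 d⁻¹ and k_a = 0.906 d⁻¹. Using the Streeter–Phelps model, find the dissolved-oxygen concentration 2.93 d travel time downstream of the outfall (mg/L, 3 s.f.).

Mixed DO = (9.97×7.46 + 0.463×2.74)/(9.97+0.463) = 75.64/10.43 = 7.251 mg/L.
Mixed L₀ = (9.97×3.69 + 0.463×173)/(10.43) = 116.9/10.43 = 11.20 mg/L.
Initial deficit D₀ = C_s − DO₀ = 8.04 − 7.251 = 0.7895 mg/L.
D(2.93) = [0.361×11.20/(0.906−0.361)](e^(−0.361×2.93) − e^(−0.906×2.93)) + 0.7895 e^(−0.906×2.93)
= 7.421 × (0.3472 − 0.07033) + 0.7895 × 0.07033 = 2.111 mg/L.
DO = 8.04 − 2.111 = 5.929 mg/L.

DO ≈ 5.93 mg/L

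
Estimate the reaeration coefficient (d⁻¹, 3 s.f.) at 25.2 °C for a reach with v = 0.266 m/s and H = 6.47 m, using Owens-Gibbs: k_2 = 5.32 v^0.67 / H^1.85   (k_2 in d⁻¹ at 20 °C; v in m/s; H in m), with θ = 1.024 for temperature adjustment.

k_2(20) = 5.32 × 0.266^0.67 / 6.47^1.85 = 5.32 × 0.4118 / 31.64 = 0.06925 d⁻¹.
k_2(25.2) = 0.06925 × 1.024^(25.2−20) = 0.06925 × 1.131 = 0.07834 d⁻¹.

k_2 ≈ 0.0783 d⁻¹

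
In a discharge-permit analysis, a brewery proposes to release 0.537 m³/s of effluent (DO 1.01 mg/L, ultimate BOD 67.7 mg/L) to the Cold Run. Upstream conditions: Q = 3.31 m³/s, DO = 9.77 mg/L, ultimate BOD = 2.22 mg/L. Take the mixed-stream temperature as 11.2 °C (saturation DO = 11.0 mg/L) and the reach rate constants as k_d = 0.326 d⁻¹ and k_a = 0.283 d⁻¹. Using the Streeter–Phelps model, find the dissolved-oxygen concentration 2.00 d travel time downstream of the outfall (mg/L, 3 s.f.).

DO ≈ 5.58 mg/L

Mixed DO = (3.31×9.77 + 0.537×1.01)/(3.31+0.537) = 32.88/3.847 = 8.547 mg/L.
Mixed L₀ = (3.31×2.22 + 0.537×67.7)/(3.847) = 43.70/3.847 = 11.36 mg/L.
Initial deficit D₀ = C_s − DO₀ = 11.0 − 8.547 = 2.453 mg/L.
D(2.00) = [0.326×11.36/(0.283−0.326)](e^(−0.326×2.00) − e^(−0.283×2.00)) + 2.453 e^(−0.283×2.00)
= -86.13 × (0.5210 − 0.5678) + 2.453 × 0.5678 = 5.423 mg/L.
DO = 11.0 − 5.423 = 5.577 mg/L.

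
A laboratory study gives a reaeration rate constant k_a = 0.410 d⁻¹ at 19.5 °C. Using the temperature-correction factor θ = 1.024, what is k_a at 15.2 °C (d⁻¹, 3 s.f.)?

k_a ≈ 0.370 d⁻¹

k_a(T₂) = k_a(T₁) · θ^(T₂−T₁) = 0.410 × 1.024^(15.2−19.5)
= 0.410 × 1.024^-4.30 = 0.410 × 0.9030 = 0.3702 d⁻¹.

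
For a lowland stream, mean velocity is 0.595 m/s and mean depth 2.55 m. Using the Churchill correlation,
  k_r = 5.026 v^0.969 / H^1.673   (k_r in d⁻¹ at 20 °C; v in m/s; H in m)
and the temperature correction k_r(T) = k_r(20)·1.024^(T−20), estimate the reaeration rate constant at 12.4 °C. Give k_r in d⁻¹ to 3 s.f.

k_r(20) = 5.026 × 0.595^0.969 / 2.55^1.673 = 5.026 × 0.6047 / 4.788 = 0.6347 d⁻¹.
k_r(12.4) = 0.6347 × 1.024^(12.4−20) = 0.6347 × 0.8351 = 0.5300 d⁻¹.

k_r ≈ 0.530 d⁻¹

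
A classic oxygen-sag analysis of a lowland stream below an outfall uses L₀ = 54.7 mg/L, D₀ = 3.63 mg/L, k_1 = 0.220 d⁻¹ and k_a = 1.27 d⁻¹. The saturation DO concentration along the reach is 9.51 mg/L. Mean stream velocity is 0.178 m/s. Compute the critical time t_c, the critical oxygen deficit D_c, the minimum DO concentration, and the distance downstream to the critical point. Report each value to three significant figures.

t_c ≈ 1.31 d; D_c ≈ 7.11 mg/L; min DO ≈ 2.40 mg/L; x_c ≈ 20.1 km

t_c = [1/(k_a−k_1)] ln[(k_a/k_1)(1 − D₀(k_a−k_1)/(k_1 L₀))]
= [1/(1.27−0.220)] ln[(1.27/0.220)(1 − 3.63×1.050/(0.220×54.7))]
= (1/1.050) ln[5.773 × 0.6833] = 0.9524 × ln(3.944) = 0.9524 × 1.372 = 1.307 d.
L(t_c) = L₀ e^(−k_1 t_c) = 54.7 × 0.7501 = 41.03 mg/L, and at the critical point k_a D_c = k_1 L, so D_c = (0.220/1.27) × 41.03 = 7.108 mg/L.
Minimum DO = C_s − D_c = 9.51 − 7.108 = 2.402 mg/L.
x_c = v t_c = 0.178 m/s × 1.307 d × 86400 s/d = 20100 m ≈ 20.1 km.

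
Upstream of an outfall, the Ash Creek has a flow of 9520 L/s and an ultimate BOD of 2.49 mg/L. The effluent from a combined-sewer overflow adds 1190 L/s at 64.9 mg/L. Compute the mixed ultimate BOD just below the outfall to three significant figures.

9.42 mg/L

Flow-weighted mixing: C = (Q_r C_r + Q_w C_w)/(Q_r + Q_w)
= (9520×2.49 + 1190×64.9)/(9520 + 1190) = 100900/10710 = 9.424 mg/L.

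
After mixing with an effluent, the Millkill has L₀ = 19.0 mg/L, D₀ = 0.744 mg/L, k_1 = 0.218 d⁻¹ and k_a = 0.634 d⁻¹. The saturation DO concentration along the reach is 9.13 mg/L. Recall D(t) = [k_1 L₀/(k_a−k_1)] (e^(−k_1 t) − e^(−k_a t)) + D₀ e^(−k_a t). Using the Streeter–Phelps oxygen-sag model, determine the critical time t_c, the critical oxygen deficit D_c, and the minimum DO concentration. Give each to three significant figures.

With k_a/k_1 = 2.908 and 1 − D₀(k_a−k_1)/(k_1 L₀) = 0.9253,
t_c = ln(2.908 × 0.9253) / (0.634 − 0.218) = ln(2.691) / 0.4160 = 0.9899/0.4160 = 2.380 d.
D_c = (k_1/k_a) L₀ e^(−k_1 t_c) = (0.218/0.634) × 19.0 × e^(−0.218×2.380) = 0.3438 × 19.0 × 0.5953 = 3.889 mg/L.
Minimum DO = C_s − D_c = 9.13 − 3.889 = 5.241 mg/L.

t_c ≈ 2.38 d; D_c ≈ 3.89 mg/L; min DO ≈ 5.24 mg/L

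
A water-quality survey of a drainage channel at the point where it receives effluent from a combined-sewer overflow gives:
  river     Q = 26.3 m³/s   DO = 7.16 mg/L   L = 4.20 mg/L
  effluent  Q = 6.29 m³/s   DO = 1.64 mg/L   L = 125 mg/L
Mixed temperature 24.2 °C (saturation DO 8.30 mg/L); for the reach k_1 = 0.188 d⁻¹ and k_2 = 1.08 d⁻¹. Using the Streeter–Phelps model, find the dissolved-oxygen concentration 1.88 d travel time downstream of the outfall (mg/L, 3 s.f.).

Mixed DO = (26.3×7.16 + 6.29×1.64)/(26.3+6.29) = 198.6/32.59 = 6.095 mg/L.
Mixed L₀ = (26.3×4.20 + 6.29×125)/(32.59) = 896.7/32.59 = 27.51 mg/L.
Initial deficit D₀ = C_s − DO₀ = 8.30 − 6.095 = 2.205 mg/L.
D(1.88) = [0.188×27.51/(1.08−0.188)](e^(−0.188×1.88) − e^(−1.08×1.88)) + 2.205 e^(−1.08×1.88)
= 5.799 × (0.7023 − 0.1313) + 2.205 × 0.1313 = 3.601 mg/L.
DO = 8.30 − 3.601 = 4.699 mg/L.

DO ≈ 4.70 mg/L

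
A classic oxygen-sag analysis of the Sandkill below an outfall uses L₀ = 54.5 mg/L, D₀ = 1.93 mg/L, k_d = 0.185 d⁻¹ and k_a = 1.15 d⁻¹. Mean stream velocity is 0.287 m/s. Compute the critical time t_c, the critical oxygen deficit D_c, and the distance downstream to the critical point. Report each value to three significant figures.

t_c ≈ 1.68 d; D_c ≈ 6.42 mg/L; x_c ≈ 41.7 km

t_c = [1/(k_a−k_d)] ln[(k_a/k_d)(1 − D₀(k_a−k_d)/(k_d L₀))]
= [1/(1.15−0.185)] ln[(1.15/0.185)(1 − 1.93×0.9650/(0.185×54.5))]
= (1/0.9650) ln[6.216 × 0.8153] = 1.036 × ln(5.068) = 1.036 × 1.623 = 1.682 d.
D_c = (k_d/k_a) L₀ e^(−k_d t_c) = (0.185/1.15) × 54.5 × e^(−0.185×1.682) = 0.1609 × 54.5 × 0.7326 = 6.423 mg/L.
x_c = v t_c = 0.287 m/s × 1.682 d × 86400 s/d = 41700 m ≈ 41.7 km.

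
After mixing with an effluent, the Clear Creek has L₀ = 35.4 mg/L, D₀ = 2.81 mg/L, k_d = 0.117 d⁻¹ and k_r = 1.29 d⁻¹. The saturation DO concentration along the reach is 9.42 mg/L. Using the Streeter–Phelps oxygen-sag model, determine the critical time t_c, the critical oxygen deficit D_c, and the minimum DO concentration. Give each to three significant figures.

t_c = [1/(k_r−k_d)] ln[(k_r/k_d)(1 − D₀(k_r−k_d)/(k_d L₀))]
= [1/(1.29−0.117)] ln[(1.29/0.117)(1 − 2.81×1.173/(0.117×35.4))]
= (1/1.173) ln[11.03 × 0.2042] = 0.8525 × ln(2.251) = 0.8525 × 0.8115 = 0.6918 d.
D_c = (k_d/k_r) L₀ e^(−k_d t_c) = (0.117/1.29) × 35.4 × e^(−0.117×0.6918) = 0.09070 × 35.4 × 0.9222 = 2.961 mg/L.
Minimum DO = C_s − D_c = 9.42 − 2.961 = 6.459 mg/L.

t_c ≈ 0.692 d; D_c ≈ 2.96 mg/L; min DO ≈ 6.46 mg/L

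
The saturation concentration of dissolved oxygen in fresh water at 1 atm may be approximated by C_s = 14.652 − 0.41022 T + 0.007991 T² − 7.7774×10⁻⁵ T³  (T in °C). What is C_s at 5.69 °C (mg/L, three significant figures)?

C_s ≈ 12.6 mg/L

C_s = 14.652 − 0.41022×5.69 + 0.007991×5.69² − 7.7774×10⁻⁵×5.69³ = 12.56 mg/L.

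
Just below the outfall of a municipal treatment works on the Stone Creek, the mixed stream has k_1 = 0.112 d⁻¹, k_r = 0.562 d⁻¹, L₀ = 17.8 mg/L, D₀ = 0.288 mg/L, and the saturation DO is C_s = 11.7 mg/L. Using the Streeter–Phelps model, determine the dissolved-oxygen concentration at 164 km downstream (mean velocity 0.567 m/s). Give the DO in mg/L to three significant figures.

Travel time t = x/v = 164 km / (0.567 m/s) = 164000 m / 0.567 m/s = 289200 s = 3.348 d.
k_1 L₀/(k_r−k_1) = 0.112×17.8/(0.562−0.112) = 1.994/0.4500 = 4.430 mg/L.
e^(−k_1 t) = e^(−0.112×3.348) = 0.6873; e^(−k_r t) = e^(−0.562×3.348) = 0.1524.
D = 4.430 × (0.6873 − 0.1524) + 0.288 × 0.1524 = 2.370 + 0.04388 = 2.414 mg/L.
DO = C_s − D = 11.7 − 2.414 = 9.286 mg/L.

DO ≈ 9.29 mg/L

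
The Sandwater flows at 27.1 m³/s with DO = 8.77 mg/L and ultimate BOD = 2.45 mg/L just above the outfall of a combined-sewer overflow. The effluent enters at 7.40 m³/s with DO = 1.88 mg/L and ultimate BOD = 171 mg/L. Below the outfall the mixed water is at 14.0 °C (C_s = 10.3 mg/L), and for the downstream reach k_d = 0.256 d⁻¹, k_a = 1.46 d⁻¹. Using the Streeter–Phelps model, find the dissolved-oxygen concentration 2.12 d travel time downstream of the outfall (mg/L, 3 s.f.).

Mixed DO = (27.1×8.77 + 7.40×1.88)/(27.1+7.40) = 251.6/34.50 = 7.292 mg/L.
Mixed L₀ = (27.1×2.45 + 7.40×171)/(34.50) = 1332/34.50 = 38.60 mg/L.
Initial deficit D₀ = C_s − DO₀ = 10.3 − 7.292 = 3.008 mg/L.
D(2.12) = [0.256×38.60/(1.46−0.256)](e^(−0.256×2.12) − e^(−1.46×2.12)) + 3.008 e^(−1.46×2.12)
= 8.208 × (0.5812 − 0.04527) + 3.008 × 0.04527 = 4.535 mg/L.
DO = 10.3 − 4.535 = 5.765 mg/L.

DO ≈ 5.77 mg/L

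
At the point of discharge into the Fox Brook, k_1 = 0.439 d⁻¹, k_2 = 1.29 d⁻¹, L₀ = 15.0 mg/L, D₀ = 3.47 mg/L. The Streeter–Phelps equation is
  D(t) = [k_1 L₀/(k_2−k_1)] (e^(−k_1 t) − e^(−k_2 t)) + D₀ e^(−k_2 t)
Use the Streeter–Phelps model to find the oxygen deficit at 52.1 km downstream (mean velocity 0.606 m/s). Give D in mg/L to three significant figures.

Travel time t = x/v = 52.1 km / (0.606 m/s) = 52100 m / 0.606 m/s = 85970 s = 0.9951 d.
k_1 L₀/(k_2−k_1) = 0.439×15.0/(1.29−0.439) = 6.585/0.8510 = 7.738 mg/L.
e^(−k_1 t) = e^(−0.439×0.9951) = 0.6461; e^(−k_2 t) = e^(−1.29×0.9951) = 0.2770.
D = 7.738 × (0.6461 − 0.2770) + 3.47 × 0.2770 = 2.856 + 0.9613 = 3.817 mg/L.

D ≈ 3.82 mg/L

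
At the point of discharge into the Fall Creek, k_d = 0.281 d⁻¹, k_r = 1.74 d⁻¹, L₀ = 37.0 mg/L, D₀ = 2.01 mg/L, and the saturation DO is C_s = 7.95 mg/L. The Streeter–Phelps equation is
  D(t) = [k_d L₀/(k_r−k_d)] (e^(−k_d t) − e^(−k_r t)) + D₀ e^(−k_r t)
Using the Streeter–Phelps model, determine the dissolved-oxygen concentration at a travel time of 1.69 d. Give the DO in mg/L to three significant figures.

k_d L₀/(k_r−k_d) = 0.281×37.0/(1.74−0.281) = 10.40/1.459 = 7.126 mg/L.
e^(−k_d t) = e^(−0.281×1.690) = 0.6220; e^(−k_r t) = e^(−1.74×1.690) = 0.05283.
D = 7.126 × (0.6220 − 0.05283) + 2.01 × 0.05283 = 4.056 + 0.1062 = 4.162 mg/L.
DO = C_s − D = 7.95 − 4.162 = 3.788 mg/L.

DO ≈ 3.79 mg/L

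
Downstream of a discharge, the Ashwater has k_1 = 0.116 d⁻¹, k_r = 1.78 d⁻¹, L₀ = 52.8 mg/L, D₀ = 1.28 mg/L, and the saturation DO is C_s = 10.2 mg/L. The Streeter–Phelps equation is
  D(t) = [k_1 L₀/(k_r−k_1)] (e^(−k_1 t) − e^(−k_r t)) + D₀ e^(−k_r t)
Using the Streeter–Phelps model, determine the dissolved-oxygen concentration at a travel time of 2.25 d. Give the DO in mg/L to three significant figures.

DO ≈ 7.41 mg/L

k_1 L₀/(k_r−k_1) = 0.116×52.8/(1.78−0.116) = 6.125/1.664 = 3.681 mg/L.
e^(−k_1 t) = e^(−0.116×2.250) = 0.7703; e^(−k_r t) = e^(−1.78×2.250) = 0.01822.
D = 3.681 × (0.7703 − 0.01822) + 1.28 × 0.01822 = 2.768 + 0.02333 = 2.791 mg/L.
DO = C_s − D = 10.2 − 2.791 = 7.409 mg/L.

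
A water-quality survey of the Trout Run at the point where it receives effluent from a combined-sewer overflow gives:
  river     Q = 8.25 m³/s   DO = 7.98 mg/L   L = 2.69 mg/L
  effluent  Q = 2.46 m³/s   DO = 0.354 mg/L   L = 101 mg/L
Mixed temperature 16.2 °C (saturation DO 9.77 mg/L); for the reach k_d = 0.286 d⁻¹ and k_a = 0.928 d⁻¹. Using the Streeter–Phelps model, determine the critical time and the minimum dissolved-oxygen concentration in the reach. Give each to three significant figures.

t_c ≈ 1.25 d; minimum DO ≈ 4.31 mg/L

Mixed DO = (8.25×7.98 + 2.46×0.354)/(8.25+2.46) = 66.71/10.71 = 6.228 mg/L.
Mixed L₀ = (8.25×2.69 + 2.46×101)/(10.71) = 270.7/10.71 = 25.27 mg/L.
Initial deficit D₀ = C_s − DO₀ = 9.77 − 6.228 = 3.542 mg/L.
t_c = (1/0.6420) ln[(0.928/0.286)(1 − 3.542×0.6420/(0.286×25.27))] = 1.558 × ln(2.224) = 1.245 d.
D_c = (0.286/0.928) × 25.27 × e^(−0.286×1.245) = 0.3082 × 25.27 × 0.7004 = 5.455 mg/L.
Minimum DO = 9.77 − 5.455 = 4.315 mg/L.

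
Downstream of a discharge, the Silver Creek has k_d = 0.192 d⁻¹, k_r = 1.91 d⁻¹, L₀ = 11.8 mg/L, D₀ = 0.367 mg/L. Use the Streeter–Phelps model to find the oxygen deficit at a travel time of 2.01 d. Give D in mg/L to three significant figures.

k_d L₀/(k_r−k_d) = 0.192×11.8/(1.91−0.192) = 2.266/1.718 = 1.319 mg/L.
e^(−k_d t) = e^(−0.192×2.010) = 0.6798; e^(−k_r t) = e^(−1.91×2.010) = 0.02151.
D = 1.319 × (0.6798 − 0.02151) + 0.367 × 0.02151 = 0.8681 + 0.007895 = 0.8760 mg/L.

D ≈ 0.876 mg/L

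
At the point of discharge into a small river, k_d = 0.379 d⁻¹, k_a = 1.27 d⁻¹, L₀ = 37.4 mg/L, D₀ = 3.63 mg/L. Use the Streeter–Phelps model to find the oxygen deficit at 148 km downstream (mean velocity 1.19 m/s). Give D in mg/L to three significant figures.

D ≈ 7.25 mg/L

Travel time t = x/v = 148 km / (1.19 m/s) = 148000 m / 1.19 m/s = 124400 s = 1.439 d.
k_d L₀/(k_a−k_d) = 0.379×37.4/(1.27−0.379) = 14.17/0.8910 = 15.91 mg/L.
e^(−k_d t) = e^(−0.379×1.439) = 0.5795; e^(−k_a t) = e^(−1.27×1.439) = 0.1607.
D = 15.91 × (0.5795 − 0.1607) + 3.63 × 0.1607 = 6.663 + 0.5834 = 7.246 mg/L.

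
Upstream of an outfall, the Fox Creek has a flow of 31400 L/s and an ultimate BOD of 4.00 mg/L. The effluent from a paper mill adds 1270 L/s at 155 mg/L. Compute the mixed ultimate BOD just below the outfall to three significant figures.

9.87 mg/L

Flow-weighted mixing: C = (Q_r C_r + Q_w C_w)/(Q_r + Q_w)
= (31400×4.00 + 1270×155)/(31400 + 1270) = 322400/32670 = 9.870 mg/L.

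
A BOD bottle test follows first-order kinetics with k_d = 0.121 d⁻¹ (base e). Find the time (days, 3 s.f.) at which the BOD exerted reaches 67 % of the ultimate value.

y/L₀ = 1 − e^(−k_d t) = 0.67 ⇒ e^(−k_d t) = 0.330
t = −ln(0.330) / 0.121 = 1.109 / 0.121 = 9.163 d.

t ≈ 9.16 d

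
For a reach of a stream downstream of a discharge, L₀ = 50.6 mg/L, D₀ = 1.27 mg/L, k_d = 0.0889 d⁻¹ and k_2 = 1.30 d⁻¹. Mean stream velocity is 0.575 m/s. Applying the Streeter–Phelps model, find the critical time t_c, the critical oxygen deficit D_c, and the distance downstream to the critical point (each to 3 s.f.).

t_c ≈ 1.87 d; D_c ≈ 2.93 mg/L; x_c ≈ 92.9 km

With k_2/k_d = 14.62 and 1 − D₀(k_2−k_d)/(k_d L₀) = 0.6581,
t_c = ln(14.62 × 0.6581) / (1.30 − 0.0889) = ln(9.623) / 1.211 = 2.264/1.211 = 1.870 d.
L(t_c) = L₀ e^(−k_d t_c) = 50.6 × 0.8469 = 42.85 mg/L, and at the critical point k_2 D_c = k_d L, so D_c = (0.0889/1.30) × 42.85 = 2.930 mg/L.
x_c = v t_c = 0.575 m/s × 1.870 d × 86400 s/d = 92880 m ≈ 92.9 km.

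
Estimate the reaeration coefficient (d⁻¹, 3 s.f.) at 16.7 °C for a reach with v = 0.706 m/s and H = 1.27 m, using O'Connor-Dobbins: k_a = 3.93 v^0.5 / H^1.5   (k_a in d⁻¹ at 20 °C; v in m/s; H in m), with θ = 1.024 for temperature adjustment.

k_a(20) = 3.93 × 0.706^0.5 / 1.27^1.5 = 3.93 × 0.8402 / 1.431 = 2.307 d⁻¹.
k_a(16.7) = 2.307 × 1.024^(16.7−20) = 2.307 × 0.9247 = 2.134 d⁻¹.

k_a ≈ 2.13 d⁻¹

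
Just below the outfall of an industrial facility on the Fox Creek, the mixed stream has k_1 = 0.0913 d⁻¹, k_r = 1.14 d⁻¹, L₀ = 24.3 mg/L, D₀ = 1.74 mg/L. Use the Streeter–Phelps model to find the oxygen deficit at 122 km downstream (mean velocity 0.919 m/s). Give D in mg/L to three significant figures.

Travel time t = x/v = 122 km / (0.919 m/s) = 122000 m / 0.919 m/s = 132800 s = 1.536 d.
k_1 L₀/(k_r−k_1) = 0.0913×24.3/(1.14−0.0913) = 2.219/1.049 = 2.116 mg/L.
e^(−k_1 t) = e^(−0.0913×1.536) = 0.8691; e^(−k_r t) = e^(−1.14×1.536) = 0.1735.
D = 2.116 × (0.8691 − 0.1735) + 1.74 × 0.1735 = 1.472 + 0.3019 = 1.774 mg/L.

D ≈ 1.77 mg/L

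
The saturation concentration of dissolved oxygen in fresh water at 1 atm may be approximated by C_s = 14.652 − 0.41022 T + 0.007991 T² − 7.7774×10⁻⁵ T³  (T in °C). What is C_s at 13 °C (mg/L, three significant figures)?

C_s ≈ 10.5 mg/L

C_s = 14.652 − 0.41022×13 + 0.007991×13² − 7.7774×10⁻⁵×13³ = 10.50 mg/L.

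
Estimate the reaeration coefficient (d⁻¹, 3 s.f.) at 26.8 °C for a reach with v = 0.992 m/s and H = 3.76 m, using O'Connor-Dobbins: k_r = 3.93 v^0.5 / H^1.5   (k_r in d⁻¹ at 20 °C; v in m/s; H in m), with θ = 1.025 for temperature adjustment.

k_r ≈ 0.635 d⁻¹

k_r(20) = 3.93 × 0.992^0.5 / 3.76^1.5 = 3.93 × 0.9960 / 7.291 = 0.5369 d⁻¹.
k_r(26.8) = 0.5369 × 1.025^(26.8−20) = 0.5369 × 1.183 = 0.6350 d⁻¹.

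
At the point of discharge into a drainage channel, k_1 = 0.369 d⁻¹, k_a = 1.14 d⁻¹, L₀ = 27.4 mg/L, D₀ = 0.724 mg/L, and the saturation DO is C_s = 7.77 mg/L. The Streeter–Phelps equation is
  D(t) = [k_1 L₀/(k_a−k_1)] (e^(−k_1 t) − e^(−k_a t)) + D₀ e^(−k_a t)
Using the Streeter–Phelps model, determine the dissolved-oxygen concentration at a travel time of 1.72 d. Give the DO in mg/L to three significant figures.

DO ≈ 2.56 mg/L

k_1 L₀/(k_a−k_1) = 0.369×27.4/(1.14−0.369) = 10.11/0.7710 = 13.11 mg/L.
e^(−k_1 t) = e^(−0.369×1.720) = 0.5301; e^(−k_a t) = e^(−1.14×1.720) = 0.1407.
D = 13.11 × (0.5301 − 0.1407) + 0.724 × 0.1407 = 5.106 + 0.1019 = 5.208 mg/L.
DO = C_s − D = 7.77 − 5.208 = 2.562 mg/L.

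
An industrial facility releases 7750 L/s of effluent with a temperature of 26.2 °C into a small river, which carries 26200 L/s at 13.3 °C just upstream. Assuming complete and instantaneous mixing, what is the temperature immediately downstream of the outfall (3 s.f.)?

16.2 °C

Flow-weighted mixing: C = (Q_r C_r + Q_w C_w)/(Q_r + Q_w)
= (26200×13.3 + 7750×26.2)/(26200 + 7750) = 551500/33950 = 16.24 °C.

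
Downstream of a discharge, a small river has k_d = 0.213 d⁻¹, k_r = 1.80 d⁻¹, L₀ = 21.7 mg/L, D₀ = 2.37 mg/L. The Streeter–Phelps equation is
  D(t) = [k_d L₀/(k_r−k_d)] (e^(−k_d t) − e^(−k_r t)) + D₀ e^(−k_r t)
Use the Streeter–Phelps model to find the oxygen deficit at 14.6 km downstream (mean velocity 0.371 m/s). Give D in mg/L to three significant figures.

D ≈ 2.40 mg/L

Travel time t = x/v = 14.6 km / (0.371 m/s) = 14600 m / 0.371 m/s = 39350 s = 0.4555 d.
k_d L₀/(k_r−k_d) = 0.213×21.7/(1.80−0.213) = 4.622/1.587 = 2.912 mg/L.
e^(−k_d t) = e^(−0.213×0.4555) = 0.9075; e^(−k_r t) = e^(−1.80×0.4555) = 0.4405.
D = 2.912 × (0.9075 − 0.4405) + 2.37 × 0.4405 = 1.360 + 1.044 = 2.404 mg/L.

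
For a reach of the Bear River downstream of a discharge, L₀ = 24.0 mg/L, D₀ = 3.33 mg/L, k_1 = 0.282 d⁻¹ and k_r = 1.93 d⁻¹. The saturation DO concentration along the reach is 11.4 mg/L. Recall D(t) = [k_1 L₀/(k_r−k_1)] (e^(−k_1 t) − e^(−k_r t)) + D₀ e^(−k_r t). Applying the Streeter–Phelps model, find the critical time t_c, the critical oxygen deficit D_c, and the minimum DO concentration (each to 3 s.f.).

t_c = [1/(k_r−k_1)] ln[(k_r/k_1)(1 − D₀(k_r−k_1)/(k_1 L₀))]
= [1/(1.93−0.282)] ln[(1.93/0.282)(1 − 3.33×1.648/(0.282×24.0))]
= (1/1.648) ln[6.844 × 0.1891] = 0.6068 × ln(1.295) = 0.6068 × 0.2581 = 0.1566 d.
D_c = (k_1/k_r) L₀ e^(−k_1 t_c) = (0.282/1.93) × 24.0 × e^(−0.282×0.1566) = 0.1461 × 24.0 × 0.9568 = 3.355 mg/L.
Minimum DO = C_s − D_c = 11.4 − 3.355 = 8.045 mg/L.

t_c ≈ 0.157 d; D_c ≈ 3.36 mg/L; min DO ≈ 8.04 mg/L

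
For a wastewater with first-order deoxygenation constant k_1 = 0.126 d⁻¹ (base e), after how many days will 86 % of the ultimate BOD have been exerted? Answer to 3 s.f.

t ≈ 15.6 d

y/L₀ = 1 − e^(−k_1 t) = 0.86 ⇒ e^(−k_1 t) = 0.140
t = −ln(0.140) / 0.126 = 1.966 / 0.126 = 15.60 d.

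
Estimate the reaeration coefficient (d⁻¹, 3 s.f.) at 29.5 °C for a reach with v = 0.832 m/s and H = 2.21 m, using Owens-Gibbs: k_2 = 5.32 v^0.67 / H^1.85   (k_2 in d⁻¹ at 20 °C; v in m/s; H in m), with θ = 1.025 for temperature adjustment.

k_2 ≈ 1.37 d⁻¹

k_2(20) = 5.32 × 0.832^0.67 / 2.21^1.85 = 5.32 × 0.8841 / 4.336 = 1.085 d⁻¹.
k_2(29.5) = 1.085 × 1.025^(29.5−20) = 1.085 × 1.264 = 1.371 d⁻¹.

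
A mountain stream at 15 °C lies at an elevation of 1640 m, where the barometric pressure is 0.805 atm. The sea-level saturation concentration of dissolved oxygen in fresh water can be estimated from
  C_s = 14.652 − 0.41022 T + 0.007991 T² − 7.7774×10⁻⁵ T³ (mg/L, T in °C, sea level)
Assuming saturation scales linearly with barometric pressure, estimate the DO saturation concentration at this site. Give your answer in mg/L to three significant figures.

C_s ≈ 8.08 mg/L

At sea level: C_s = 14.652 − 0.41022×15 + 0.007991×15² − 7.7774×10⁻⁵×15³ = 10.03 mg/L.
Pressure correction: C_s' = 10.03 × 0.805 = 8.078 mg/L.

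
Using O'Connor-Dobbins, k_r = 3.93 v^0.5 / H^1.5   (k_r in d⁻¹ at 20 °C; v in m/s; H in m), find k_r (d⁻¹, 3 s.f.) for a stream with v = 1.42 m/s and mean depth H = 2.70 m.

k_r ≈ 1.06 d⁻¹

k_r = 3.93 × 1.42^0.5 / 2.70^1.5 = 3.93 × 1.192 / 4.437 = 1.056 d⁻¹.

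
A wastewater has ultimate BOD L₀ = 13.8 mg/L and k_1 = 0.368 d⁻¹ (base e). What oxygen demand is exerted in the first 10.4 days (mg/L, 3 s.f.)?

y_t = L₀(1 − e^(−k_1 t)) = 13.8 × (1 − e^(−0.368×10.4))
= 13.8 × (1 − 0.02177) = 13.8 × 0.9782 = 13.50 mg/L.

y ≈ 13.5 mg/L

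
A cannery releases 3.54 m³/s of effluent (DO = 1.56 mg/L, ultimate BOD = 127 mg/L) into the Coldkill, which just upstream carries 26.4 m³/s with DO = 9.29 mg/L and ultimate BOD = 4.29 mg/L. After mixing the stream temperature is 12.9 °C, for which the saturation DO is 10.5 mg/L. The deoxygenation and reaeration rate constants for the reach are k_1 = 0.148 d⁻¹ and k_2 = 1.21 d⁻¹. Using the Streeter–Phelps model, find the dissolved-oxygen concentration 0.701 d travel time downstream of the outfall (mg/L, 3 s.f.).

DO ≈ 8.35 mg/L

Mixed DO = (26.4×9.29 + 3.54×1.56)/(26.4+3.54) = 250.8/29.94 = 8.376 mg/L.
Mixed L₀ = (26.4×4.29 + 3.54×127)/(29.94) = 562.8/29.94 = 18.80 mg/L.
Initial deficit D₀ = C_s − DO₀ = 10.5 − 8.376 = 2.124 mg/L.
D(0.701) = [0.148×18.80/(1.21−0.148)](e^(−0.148×0.701) − e^(−1.21×0.701)) + 2.124 e^(−1.21×0.701)
= 2.620 × (0.9015 − 0.4282) + 2.124 × 0.4282 = 2.149 mg/L.
DO = 10.5 − 2.149 = 8.351 mg/L.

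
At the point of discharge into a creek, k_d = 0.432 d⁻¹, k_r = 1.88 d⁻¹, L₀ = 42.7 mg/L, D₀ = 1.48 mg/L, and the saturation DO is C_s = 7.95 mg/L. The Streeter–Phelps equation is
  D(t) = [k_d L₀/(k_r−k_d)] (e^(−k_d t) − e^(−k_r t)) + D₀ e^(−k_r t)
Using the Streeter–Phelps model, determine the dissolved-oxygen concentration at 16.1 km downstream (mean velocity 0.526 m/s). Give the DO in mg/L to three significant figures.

Travel time t = x/v = 16.1 km / (0.526 m/s) = 16100 m / 0.526 m/s = 30610 s = 0.3543 d.
k_d L₀/(k_r−k_d) = 0.432×42.7/(1.88−0.432) = 18.45/1.448 = 12.74 mg/L.
e^(−k_d t) = e^(−0.432×0.3543) = 0.8581; e^(−k_r t) = e^(−1.88×0.3543) = 0.5138.
D = 12.74 × (0.8581 − 0.5138) + 1.48 × 0.5138 = 4.387 + 0.7604 = 5.147 mg/L.
DO = C_s − D = 7.95 − 5.147 = 2.803 mg/L.

DO ≈ 2.80 mg/L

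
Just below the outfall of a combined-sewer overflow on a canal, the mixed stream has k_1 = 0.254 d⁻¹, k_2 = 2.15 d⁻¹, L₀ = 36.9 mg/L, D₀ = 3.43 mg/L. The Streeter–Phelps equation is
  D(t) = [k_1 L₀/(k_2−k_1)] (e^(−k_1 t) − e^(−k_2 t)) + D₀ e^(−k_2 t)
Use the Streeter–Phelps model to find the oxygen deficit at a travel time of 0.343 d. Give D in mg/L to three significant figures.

D ≈ 3.81 mg/L

k_1 L₀/(k_2−k_1) = 0.254×36.9/(2.15−0.254) = 9.373/1.896 = 4.943 mg/L.
e^(−k_1 t) = e^(−0.254×0.3430) = 0.9166; e^(−k_2 t) = e^(−2.15×0.3430) = 0.4783.
D = 4.943 × (0.9166 − 0.4783) + 3.43 × 0.4783 = 2.166 + 1.641 = 3.807 mg/L.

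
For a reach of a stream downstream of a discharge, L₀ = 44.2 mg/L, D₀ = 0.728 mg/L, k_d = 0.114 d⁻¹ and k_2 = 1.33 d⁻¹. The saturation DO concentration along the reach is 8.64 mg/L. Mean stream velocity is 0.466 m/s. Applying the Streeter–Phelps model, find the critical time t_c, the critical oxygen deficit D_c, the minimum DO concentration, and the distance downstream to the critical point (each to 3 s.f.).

With k_2/k_d = 11.67 and 1 − D₀(k_2−k_d)/(k_d L₀) = 0.8243,
t_c = ln(11.67 × 0.8243) / (1.33 − 0.114) = ln(9.617) / 1.216 = 2.264/1.216 = 1.861 d.
L(t_c) = L₀ e^(−k_d t_c) = 44.2 × 0.8088 = 35.75 mg/L, and at the critical point k_2 D_c = k_d L, so D_c = (0.114/1.33) × 35.75 = 3.064 mg/L.
Minimum DO = C_s − D_c = 8.64 − 3.064 = 5.576 mg/L.
x_c = v t_c = 0.466 m/s × 1.861 d × 86400 s/d = 74950 m ≈ 74.9 km.

t_c ≈ 1.86 d; D_c ≈ 3.06 mg/L; min DO ≈ 5.58 mg/L; x_c ≈ 74.9 km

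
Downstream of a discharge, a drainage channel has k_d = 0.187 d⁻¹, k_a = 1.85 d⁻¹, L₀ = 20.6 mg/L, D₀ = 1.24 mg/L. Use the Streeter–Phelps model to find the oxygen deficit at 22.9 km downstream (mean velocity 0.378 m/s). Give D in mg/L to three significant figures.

Travel time t = x/v = 22.9 km / (0.378 m/s) = 22900 m / 0.378 m/s = 60580 s = 0.7012 d.
k_d L₀/(k_a−k_d) = 0.187×20.6/(1.85−0.187) = 3.852/1.663 = 2.316 mg/L.
e^(−k_d t) = e^(−0.187×0.7012) = 0.8771; e^(−k_a t) = e^(−1.85×0.7012) = 0.2733.
D = 2.316 × (0.8771 − 0.2733) + 1.24 × 0.2733 = 1.399 + 0.3389 = 1.738 mg/L.

D ≈ 1.74 mg/L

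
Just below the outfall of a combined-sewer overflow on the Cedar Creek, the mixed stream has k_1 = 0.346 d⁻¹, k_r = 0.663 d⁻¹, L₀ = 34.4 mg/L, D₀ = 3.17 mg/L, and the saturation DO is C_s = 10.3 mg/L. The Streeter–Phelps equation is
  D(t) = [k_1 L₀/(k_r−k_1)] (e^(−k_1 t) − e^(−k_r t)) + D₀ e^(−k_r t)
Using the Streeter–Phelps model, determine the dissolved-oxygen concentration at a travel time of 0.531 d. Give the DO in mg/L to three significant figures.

DO ≈ 3.23 mg/L

k_1 L₀/(k_r−k_1) = 0.346×34.4/(0.663−0.346) = 11.90/0.3170 = 37.55 mg/L.
e^(−k_1 t) = e^(−0.346×0.5310) = 0.8322; e^(−k_r t) = e^(−0.663×0.5310) = 0.7032.
D = 37.55 × (0.8322 − 0.7032) + 3.17 × 0.7032 = 4.841 + 2.229 = 7.070 mg/L.
DO = C_s − D = 10.3 − 7.070 = 3.230 mg/L.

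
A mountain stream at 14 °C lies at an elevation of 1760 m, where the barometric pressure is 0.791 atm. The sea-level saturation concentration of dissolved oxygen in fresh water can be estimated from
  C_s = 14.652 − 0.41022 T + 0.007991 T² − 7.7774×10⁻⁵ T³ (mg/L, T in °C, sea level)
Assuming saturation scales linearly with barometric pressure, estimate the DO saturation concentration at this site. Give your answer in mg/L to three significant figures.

At sea level: C_s = 14.652 − 0.41022×14 + 0.007991×14² − 7.7774×10⁻⁵×14³ = 10.26 mg/L.
Pressure correction: C_s' = 10.26 × 0.791 = 8.117 mg/L.

C_s ≈ 8.12 mg/L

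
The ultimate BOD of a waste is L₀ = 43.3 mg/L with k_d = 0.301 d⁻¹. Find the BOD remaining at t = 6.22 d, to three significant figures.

L_t = L₀ e^(−k_d t) = 43.3 × e^(−0.301×6.22) = 43.3 × 0.1538 = 6.659 mg/L.

L ≈ 6.66 mg/L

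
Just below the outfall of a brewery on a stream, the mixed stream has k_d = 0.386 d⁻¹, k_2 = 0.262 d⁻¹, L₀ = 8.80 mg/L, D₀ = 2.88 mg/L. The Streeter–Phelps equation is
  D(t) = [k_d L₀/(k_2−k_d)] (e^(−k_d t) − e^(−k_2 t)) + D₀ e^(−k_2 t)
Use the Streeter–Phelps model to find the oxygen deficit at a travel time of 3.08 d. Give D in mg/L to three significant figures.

k_d L₀/(k_2−k_d) = 0.386×8.80/(0.262−0.386) = 3.397/-0.1240 = -27.39 mg/L.
e^(−k_d t) = e^(−0.386×3.080) = 0.3046; e^(−k_2 t) = e^(−0.262×3.080) = 0.4462.
D = -27.39 × (0.3046 − 0.4462) + 2.88 × 0.4462 = 3.880 + 1.285 = 5.165 mg/L.

D ≈ 5.17 mg/L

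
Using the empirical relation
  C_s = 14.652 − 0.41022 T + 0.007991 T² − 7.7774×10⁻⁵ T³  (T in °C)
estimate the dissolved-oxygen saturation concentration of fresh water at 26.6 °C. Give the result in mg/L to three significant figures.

C_s = 14.652 − 0.41022×26.6 + 0.007991×26.6² − 7.7774×10⁻⁵×26.6³ = 7.930 mg/L.

C_s ≈ 7.93 mg/L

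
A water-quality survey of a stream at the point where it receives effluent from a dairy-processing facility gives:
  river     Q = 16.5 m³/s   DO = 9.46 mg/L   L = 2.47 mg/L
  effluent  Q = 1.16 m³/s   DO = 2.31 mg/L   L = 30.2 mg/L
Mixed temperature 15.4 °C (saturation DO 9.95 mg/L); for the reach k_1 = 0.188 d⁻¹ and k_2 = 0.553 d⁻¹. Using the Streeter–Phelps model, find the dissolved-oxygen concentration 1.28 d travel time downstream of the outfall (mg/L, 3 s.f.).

Mixed DO = (16.5×9.46 + 1.16×2.31)/(16.5+1.16) = 158.8/17.66 = 8.990 mg/L.
Mixed L₀ = (16.5×2.47 + 1.16×30.2)/(17.66) = 75.79/17.66 = 4.291 mg/L.
Initial deficit D₀ = C_s − DO₀ = 9.95 − 8.990 = 0.9596 mg/L.
D(1.28) = [0.188×4.291/(0.553−0.188)](e^(−0.188×1.28) − e^(−0.553×1.28)) + 0.9596 e^(−0.553×1.28)
= 2.210 × (0.7861 − 0.4927) + 0.9596 × 0.4927 = 1.121 mg/L.
DO = 9.95 − 1.121 = 8.829 mg/L.

DO ≈ 8.83 mg/L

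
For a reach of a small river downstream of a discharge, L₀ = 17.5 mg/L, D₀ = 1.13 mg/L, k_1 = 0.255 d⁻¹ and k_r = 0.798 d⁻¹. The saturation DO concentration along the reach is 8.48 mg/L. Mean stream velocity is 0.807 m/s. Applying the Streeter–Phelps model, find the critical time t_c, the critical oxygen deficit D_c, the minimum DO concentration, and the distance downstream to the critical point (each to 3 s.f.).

With k_r/k_1 = 3.129 and 1 − D₀(k_r−k_1)/(k_1 L₀) = 0.8625,
t_c = ln(3.129 × 0.8625) / (0.798 − 0.255) = ln(2.699) / 0.5430 = 0.9929/0.5430 = 1.829 d.
D_c = (k_1/k_r) L₀ e^(−k_1 t_c) = (0.255/0.798) × 17.5 × e^(−0.255×1.829) = 0.3195 × 17.5 × 0.6273 = 3.508 mg/L.
Minimum DO = C_s − D_c = 8.48 − 3.508 = 4.972 mg/L.
x_c = v t_c = 0.807 m/s × 1.829 d × 86400 s/d = 127500 m ≈ 127 km.

t_c ≈ 1.83 d; D_c ≈ 3.51 mg/L; min DO ≈ 4.97 mg/L; x_c ≈ 127 km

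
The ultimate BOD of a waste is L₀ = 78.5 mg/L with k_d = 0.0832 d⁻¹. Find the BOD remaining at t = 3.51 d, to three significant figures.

L ≈ 58.6 mg/L

L_t = L₀ e^(−k_d t) = 78.5 × e^(−0.0832×3.51) = 78.5 × 0.7467 = 58.62 mg/L.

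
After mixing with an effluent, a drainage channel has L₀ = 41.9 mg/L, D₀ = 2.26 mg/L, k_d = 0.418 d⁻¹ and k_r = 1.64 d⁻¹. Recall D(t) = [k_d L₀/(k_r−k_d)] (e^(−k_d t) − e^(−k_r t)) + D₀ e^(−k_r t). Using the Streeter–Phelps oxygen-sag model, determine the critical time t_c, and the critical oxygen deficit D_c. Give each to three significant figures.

t_c ≈ 0.978 d; D_c ≈ 7.10 mg/L

t_c = [1/(k_r−k_d)] ln[(k_r/k_d)(1 − D₀(k_r−k_d)/(k_d L₀))]
= [1/(1.64−0.418)] ln[(1.64/0.418)(1 − 2.26×1.222/(0.418×41.9))]
= (1/1.222) ln[3.923 × 0.8423] = 0.8183 × ln(3.305) = 0.8183 × 1.195 = 0.9782 d.
L(t_c) = L₀ e^(−k_d t_c) = 41.9 × 0.6644 = 27.84 mg/L, and at the critical point k_r D_c = k_d L, so D_c = (0.418/1.64) × 27.84 = 7.095 mg/L.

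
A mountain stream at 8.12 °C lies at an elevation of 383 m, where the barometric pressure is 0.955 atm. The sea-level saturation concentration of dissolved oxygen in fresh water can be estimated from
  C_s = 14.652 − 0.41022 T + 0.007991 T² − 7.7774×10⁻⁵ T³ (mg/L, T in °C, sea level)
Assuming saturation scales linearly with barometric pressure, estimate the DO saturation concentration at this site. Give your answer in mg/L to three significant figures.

C_s ≈ 11.3 mg/L

At sea level: C_s = 14.652 − 0.41022×8.12 + 0.007991×8.12² − 7.7774×10⁻⁵×8.12³ = 11.81 mg/L.
Pressure correction: C_s' = 11.81 × 0.955 = 11.27 mg/L.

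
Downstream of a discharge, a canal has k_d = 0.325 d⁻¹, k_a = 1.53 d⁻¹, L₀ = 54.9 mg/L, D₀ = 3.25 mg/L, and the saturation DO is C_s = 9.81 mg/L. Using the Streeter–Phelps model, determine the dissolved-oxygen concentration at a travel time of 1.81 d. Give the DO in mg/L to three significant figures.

DO ≈ 2.31 mg/L

k_d L₀/(k_a−k_d) = 0.325×54.9/(1.53−0.325) = 17.84/1.205 = 14.81 mg/L.
e^(−k_d t) = e^(−0.325×1.810) = 0.5553; e^(−k_a t) = e^(−1.53×1.810) = 0.06271.
D = 14.81 × (0.5553 − 0.06271) + 3.25 × 0.06271 = 7.294 + 0.2038 = 7.498 mg/L.
DO = C_s − D = 9.81 − 7.498 = 2.312 mg/L.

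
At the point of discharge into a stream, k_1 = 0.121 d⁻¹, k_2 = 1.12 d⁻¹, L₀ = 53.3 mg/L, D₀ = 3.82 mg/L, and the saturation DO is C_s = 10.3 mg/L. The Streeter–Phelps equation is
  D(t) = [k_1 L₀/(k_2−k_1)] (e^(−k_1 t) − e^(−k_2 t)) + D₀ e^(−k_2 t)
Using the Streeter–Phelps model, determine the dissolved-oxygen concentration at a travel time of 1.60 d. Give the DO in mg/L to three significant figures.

DO ≈ 5.42 mg/L

k_1 L₀/(k_2−k_1) = 0.121×53.3/(1.12−0.121) = 6.449/0.9990 = 6.456 mg/L.
e^(−k_1 t) = e^(−0.121×1.600) = 0.8240; e^(−k_2 t) = e^(−1.12×1.600) = 0.1666.
D = 6.456 × (0.8240 − 0.1666) + 3.82 × 0.1666 = 4.244 + 0.6365 = 4.880 mg/L.
DO = C_s − D = 10.3 − 4.880 = 5.420 mg/L.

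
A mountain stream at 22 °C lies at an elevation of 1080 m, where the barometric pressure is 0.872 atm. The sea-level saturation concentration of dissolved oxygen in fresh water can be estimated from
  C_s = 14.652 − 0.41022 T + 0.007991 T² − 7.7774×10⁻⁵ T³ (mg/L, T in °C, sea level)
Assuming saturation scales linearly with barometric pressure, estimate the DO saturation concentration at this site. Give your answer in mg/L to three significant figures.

C_s ≈ 7.56 mg/L

At sea level: C_s = 14.652 − 0.41022×22 + 0.007991×22² − 7.7774×10⁻⁵×22³ = 8.667 mg/L.
Pressure correction: C_s' = 8.667 × 0.872 = 7.557 mg/L.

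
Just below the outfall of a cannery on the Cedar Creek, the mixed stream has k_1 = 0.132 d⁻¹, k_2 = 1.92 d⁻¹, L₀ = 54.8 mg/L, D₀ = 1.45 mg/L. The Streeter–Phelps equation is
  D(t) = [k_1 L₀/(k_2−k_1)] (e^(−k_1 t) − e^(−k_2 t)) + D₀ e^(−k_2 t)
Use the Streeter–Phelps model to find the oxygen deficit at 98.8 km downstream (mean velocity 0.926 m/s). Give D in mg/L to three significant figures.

Travel time t = x/v = 98.8 km / (0.926 m/s) = 98800 m / 0.926 m/s = 106700 s = 1.235 d.
k_1 L₀/(k_2−k_1) = 0.132×54.8/(1.92−0.132) = 7.234/1.788 = 4.046 mg/L.
e^(−k_1 t) = e^(−0.132×1.235) = 0.8496; e^(−k_2 t) = e^(−1.92×1.235) = 0.09339.
D = 4.046 × (0.8496 − 0.09339) + 1.45 × 0.09339 = 3.059 + 0.1354 = 3.195 mg/L.

D ≈ 3.19 mg/L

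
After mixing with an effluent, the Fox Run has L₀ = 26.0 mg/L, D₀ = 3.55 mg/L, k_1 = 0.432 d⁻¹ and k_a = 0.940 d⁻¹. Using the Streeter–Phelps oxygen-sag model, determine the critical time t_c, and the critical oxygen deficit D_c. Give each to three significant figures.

At the critical point dD/dt = 0, so k_1 L₀ e^(−k_1 t) = k_a D. Substituting D(t) from the Streeter–Phelps equation and solving for t gives
t_c = ln[(k_a/k_1)(1 − D₀(k_a−k_1)/(k_1 L₀))] / (k_a−k_1).
Here k_a−k_1 = 0.5080 d⁻¹ and 1 − D₀(k_a−k_1)/(k_1 L₀) = 1 − 3.55×0.5080/(0.432×26.0) = 0.8394, so
t_c = ln(2.176 × 0.8394) / 0.5080 = 0.6024 / 0.5080 = 1.186 d.
D_c = (k_1/k_a) L₀ e^(−k_1 t_c) = (0.432/0.940) × 26.0 × e^(−0.432×1.186) = 0.4596 × 26.0 × 0.5991 = 7.159 mg/L.

t_c ≈ 1.19 d; D_c ≈ 7.16 mg/L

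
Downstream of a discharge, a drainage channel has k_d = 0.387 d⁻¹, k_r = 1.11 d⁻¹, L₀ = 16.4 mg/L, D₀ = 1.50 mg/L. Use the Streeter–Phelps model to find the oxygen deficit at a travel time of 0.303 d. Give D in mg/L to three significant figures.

D ≈ 2.61 mg/L

k_d L₀/(k_r−k_d) = 0.387×16.4/(1.11−0.387) = 6.347/0.7230 = 8.778 mg/L.
e^(−k_d t) = e^(−0.387×0.3030) = 0.8894; e^(−k_r t) = e^(−1.11×0.3030) = 0.7144.
D = 8.778 × (0.8894 − 0.7144) + 1.50 × 0.7144 = 1.536 + 1.072 = 2.608 mg/L.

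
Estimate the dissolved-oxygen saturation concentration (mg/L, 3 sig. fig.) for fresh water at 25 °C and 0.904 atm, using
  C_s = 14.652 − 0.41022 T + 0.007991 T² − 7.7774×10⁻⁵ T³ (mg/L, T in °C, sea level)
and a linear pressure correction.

At sea level: C_s = 14.652 − 0.41022×25 + 0.007991×25² − 7.7774×10⁻⁵×25³ = 8.176 mg/L.
Pressure correction: C_s' = 8.176 × 0.904 = 7.391 mg/L.

C_s ≈ 7.39 mg/L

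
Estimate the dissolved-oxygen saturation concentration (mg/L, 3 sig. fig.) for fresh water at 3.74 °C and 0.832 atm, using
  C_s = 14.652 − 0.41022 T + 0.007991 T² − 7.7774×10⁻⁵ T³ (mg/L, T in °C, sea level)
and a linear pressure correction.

At sea level: C_s = 14.652 − 0.41022×3.74 + 0.007991×3.74² − 7.7774×10⁻⁵×3.74³ = 13.23 mg/L.
Pressure correction: C_s' = 13.23 × 0.832 = 11.00 mg/L.

C_s ≈ 11.0 mg/L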